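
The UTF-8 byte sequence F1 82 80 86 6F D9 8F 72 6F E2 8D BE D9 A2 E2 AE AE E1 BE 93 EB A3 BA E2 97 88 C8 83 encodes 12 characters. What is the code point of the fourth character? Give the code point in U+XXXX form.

U+0072

Offset 0: leading byte 0xF1 = 11110001 → 4-byte char #1 = F1 82 80 86.
Offset 4: leading byte 0x6F = 01101111 → 1-byte char #2 = 6F.
Offset 5: leading byte 0xD9 = 11011001 → 2-byte char #3 = D9 8F.
Offset 7: leading byte 0x72 = 01110010 → 1-byte char #4 = 72.
Leading byte 0x72 = 01110010 matches 0xxxxxxx → 1-byte sequence.
Byte 1: 0x72 = 01110010, payload 1110010 (7 bits).
Concatenate: 1110010 = 0x72 (7 bits → U+0072).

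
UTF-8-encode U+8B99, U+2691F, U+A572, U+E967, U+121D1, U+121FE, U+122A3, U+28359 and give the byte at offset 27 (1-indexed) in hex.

0xA8

1-indexed offset 27 is 0-indexed offset 26.
U+8B99 → 3-byte form E8 AE 99 at offsets 0–2.
U+2691F → 4-byte form F0 A6 A4 9F at offsets 3–6.
U+A572 → 3-byte form EA 95 B2 at offsets 7–9.
U+E967 → 3-byte form EE A5 A7 at offsets 10–12.
U+121D1 → 4-byte form F0 92 87 91 at offsets 13–16.
U+121FE → 4-byte form F0 92 87 BE at offsets 17–20.
U+122A3 → 4-byte form F0 92 8A A3 at offsets 21–24.
U+28359 → 4-byte form F0 A8 8D 99 at offsets 25–28.
Offset 26 falls in char 8's range; it's byte 2 of F0 A8 8D 99 = 0xA8.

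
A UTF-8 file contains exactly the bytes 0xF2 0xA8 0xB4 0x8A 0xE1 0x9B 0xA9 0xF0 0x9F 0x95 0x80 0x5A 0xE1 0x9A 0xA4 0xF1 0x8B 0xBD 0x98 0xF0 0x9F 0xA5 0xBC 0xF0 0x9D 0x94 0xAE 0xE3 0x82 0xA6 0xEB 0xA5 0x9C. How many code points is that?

Byte at offset 0: 0xF2 = 11110010 → 4-byte char (#1). Advance 4.
Byte at offset 4: 0xE1 = 11100001 → 3-byte char (#2). Advance 3.
Byte at offset 7: 0xF0 = 11110000 → 4-byte char (#3). Advance 4.
Byte at offset 11: 0x5A = 01011010 → 1-byte char (#4). Advance 1.
Byte at offset 12: 0xE1 = 11100001 → 3-byte char (#5). Advance 3.
Byte at offset 15: 0xF1 = 11110001 → 4-byte char (#6). Advance 4.
Byte at offset 19: 0xF0 = 11110000 → 4-byte char (#7). Advance 4.
Byte at offset 23: 0xF0 = 11110000 → 4-byte char (#8). Advance 4.
Byte at offset 27: 0xE3 = 11100011 → 3-byte char (#9). Advance 3.
Byte at offset 30: 0xEB = 11101011 → 3-byte char (#10). Advance 3.
Reached end at offset 33 after 10 code points.

10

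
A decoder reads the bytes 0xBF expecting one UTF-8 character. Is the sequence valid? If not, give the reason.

invalid (continuation byte with no leading byte)

Byte 0xBF = 10111111 has the form 10xxxxxx — a continuation byte — but there is no preceding leading byte.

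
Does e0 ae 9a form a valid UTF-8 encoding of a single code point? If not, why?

Leading byte 0xE0 = 11100000 → 3-byte form.
Continuation bytes 0xAE=10101110, 0x9A=10011010 all match 10xxxxxx.
Decoded value 0xB9A is ≥ 0x800 (shortest form) and not a surrogate.

valid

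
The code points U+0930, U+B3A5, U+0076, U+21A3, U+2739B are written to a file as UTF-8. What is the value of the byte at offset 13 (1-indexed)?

1-indexed offset 13 is 0-indexed offset 12.
U+0930 → 3-byte form E0 A4 B0 at offsets 0–2.
U+B3A5 → 3-byte form EB 8E A5 at offsets 3–5.
U+0076 → 1-byte form 76 at offsets 6–6.
U+21A3 → 3-byte form E2 86 A3 at offsets 7–9.
U+2739B → 4-byte form F0 A7 8E 9B at offsets 10–13.
Offset 12 falls in char 5's range; it's byte 3 of F0 A7 8E 9B = 0x8E.

0x8E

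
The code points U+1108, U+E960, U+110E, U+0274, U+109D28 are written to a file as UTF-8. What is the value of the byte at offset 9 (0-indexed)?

U+1108 → 3-byte form E1 84 88 at offsets 0–2.
U+E960 → 3-byte form EE A5 A0 at offsets 3–5.
U+110E → 3-byte form E1 84 8E at offsets 6–8.
U+0274 → 2-byte form C9 B4 at offsets 9–10.
Offset 9 falls in char 4's range; it's byte 1 of C9 B4 = 0xC9.

0xC9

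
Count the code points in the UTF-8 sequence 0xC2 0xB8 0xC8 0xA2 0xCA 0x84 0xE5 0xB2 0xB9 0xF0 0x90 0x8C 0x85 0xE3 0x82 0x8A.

6

Byte at offset 0: 0xC2 = 11000010 → 2-byte char (#1). Advance 2.
Byte at offset 2: 0xC8 = 11001000 → 2-byte char (#2). Advance 2.
Byte at offset 4: 0xCA = 11001010 → 2-byte char (#3). Advance 2.
Byte at offset 6: 0xE5 = 11100101 → 3-byte char (#4). Advance 3.
Byte at offset 9: 0xF0 = 11110000 → 4-byte char (#5). Advance 4.
Byte at offset 13: 0xE3 = 11100011 → 3-byte char (#6). Advance 3.
Reached end at offset 16 after 6 code points.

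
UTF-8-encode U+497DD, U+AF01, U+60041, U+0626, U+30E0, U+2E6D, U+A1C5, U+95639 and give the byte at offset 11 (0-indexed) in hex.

U+497DD → 4-byte form F1 89 9F 9D at offsets 0–3.
U+AF01 → 3-byte form EA BC 81 at offsets 4–6.
U+60041 → 4-byte form F1 A0 81 81 at offsets 7–10.
U+0626 → 2-byte form D8 A6 at offsets 11–12.
Offset 11 falls in char 4's range; it's byte 1 of D8 A6 = 0xD8.

0xD8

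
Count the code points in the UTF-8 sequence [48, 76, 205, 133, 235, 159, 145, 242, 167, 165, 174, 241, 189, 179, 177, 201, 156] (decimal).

7

Byte at offset 0: 0x30 = 00110000 → 1-byte char (#1). Advance 1.
Byte at offset 1: 0x4C = 01001100 → 1-byte char (#2). Advance 1.
Byte at offset 2: 0xCD = 11001101 → 2-byte char (#3). Advance 2.
Byte at offset 4: 0xEB = 11101011 → 3-byte char (#4). Advance 3.
Byte at offset 7: 0xF2 = 11110010 → 4-byte char (#5). Advance 4.
Byte at offset 11: 0xF1 = 11110001 → 4-byte char (#6). Advance 4.
Byte at offset 15: 0xC9 = 11001001 → 2-byte char (#7). Advance 2.
Reached end at offset 17 after 7 code points.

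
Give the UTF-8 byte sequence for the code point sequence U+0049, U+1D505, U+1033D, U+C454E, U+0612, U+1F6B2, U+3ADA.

U+0049: 1-byte form → 49.
U+1D505: 4-byte form → F0 9D 94 85.
U+1033D: 4-byte form → F0 90 8C BD.
U+C454E: 4-byte form → F3 84 95 8E.
U+0612: 2-byte form → D8 92.
U+1F6B2: 4-byte form → F0 9F 9A B2.
U+3ADA: 3-byte form → E3 AB 9A.
Concatenated (22 bytes): 49 F0 9D 94 85 F0 90 8C BD F3 84 95 8E D8 92 F0 9F 9A B2 E3 AB 9A.

49 F0 9D 94 85 F0 90 8C BD F3 84 95 8E D8 92 F0 9F 9A B2 E3 AB 9A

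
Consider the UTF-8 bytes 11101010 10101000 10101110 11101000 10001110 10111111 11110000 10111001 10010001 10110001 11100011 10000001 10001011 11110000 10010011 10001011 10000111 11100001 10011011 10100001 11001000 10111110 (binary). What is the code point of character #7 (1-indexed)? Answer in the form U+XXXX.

U+023E

Offset 0: leading byte 0xEA = 11101010 → 3-byte char #1 = EA A8 AE.
Offset 3: leading byte 0xE8 = 11101000 → 3-byte char #2 = E8 8E BF.
Offset 6: leading byte 0xF0 = 11110000 → 4-byte char #3 = F0 B9 91 B1.
Offset 10: leading byte 0xE3 = 11100011 → 3-byte char #4 = E3 81 8B.
Offset 13: leading byte 0xF0 = 11110000 → 4-byte char #5 = F0 93 8B 87.
Offset 17: leading byte 0xE1 = 11100001 → 3-byte char #6 = E1 9B A1.
Offset 20: leading byte 0xC8 = 11001000 → 2-byte char #7 = C8 BE.
Leading byte 0xC8 = 11001000 matches 110xxxxx → 2-byte sequence.
Byte 1: 0xC8 = 11001000, payload 01000 (5 bits).
Byte 2: 0xBE = 10111110 (10xxxxxx ✓), payload 111110.
Concatenate: 01000111110 = 0x23E (11 bits → U+023E).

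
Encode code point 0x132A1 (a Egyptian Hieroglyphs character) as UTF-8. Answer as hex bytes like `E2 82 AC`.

U+132A1 = 0x132A1 = 78497 decimal. In range U+10000–U+10FFFF → 4-byte form: 11110xxx 10xxxxxx 10xxxxxx 10xxxxxx.
Binary (21 bits): 000010011001010100001.
Split 3+6+6+6: 000 | 010011 | 001010 | 100001.
Byte 1: 11110000 = 0xF0.
Byte 2: 10010011 = 0x93.
Byte 3: 10001010 = 0x8A.
Byte 4: 10100001 = 0xA1.

F0 93 8A A1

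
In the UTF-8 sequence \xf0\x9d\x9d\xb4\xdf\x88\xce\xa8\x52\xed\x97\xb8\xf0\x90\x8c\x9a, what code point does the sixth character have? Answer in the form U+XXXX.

U+1031A

Offset 0: leading byte 0xF0 = 11110000 → 4-byte char #1 = F0 9D 9D B4.
Offset 4: leading byte 0xDF = 11011111 → 2-byte char #2 = DF 88.
Offset 6: leading byte 0xCE = 11001110 → 2-byte char #3 = CE A8.
Offset 8: leading byte 0x52 = 01010010 → 1-byte char #4 = 52.
Offset 9: leading byte 0xED = 11101101 → 3-byte char #5 = ED 97 B8.
Offset 12: leading byte 0xF0 = 11110000 → 4-byte char #6 = F0 90 8C 9A.
Leading byte 0xF0 = 11110000 matches 11110xxx → 4-byte sequence.
Byte 1: 0xF0 = 11110000, payload 000 (3 bits).
Byte 2: 0x90 = 10010000 (10xxxxxx ✓), payload 010000.
Byte 3: 0x8C = 10001100 (10xxxxxx ✓), payload 001100.
Byte 4: 0x9A = 10011010 (10xxxxxx ✓), payload 011010.
Concatenate: 000010000001100011010 = 0x1031A (21 bits → U+1031A).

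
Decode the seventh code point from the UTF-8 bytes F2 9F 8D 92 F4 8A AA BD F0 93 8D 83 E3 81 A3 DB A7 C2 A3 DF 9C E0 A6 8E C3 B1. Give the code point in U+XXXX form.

Offset 0: leading byte 0xF2 = 11110010 → 4-byte char #1 = F2 9F 8D 92.
Offset 4: leading byte 0xF4 = 11110100 → 4-byte char #2 = F4 8A AA BD.
Offset 8: leading byte 0xF0 = 11110000 → 4-byte char #3 = F0 93 8D 83.
Offset 12: leading byte 0xE3 = 11100011 → 3-byte char #4 = E3 81 A3.
Offset 15: leading byte 0xDB = 11011011 → 2-byte char #5 = DB A7.
Offset 17: leading byte 0xC2 = 11000010 → 2-byte char #6 = C2 A3.
Offset 19: leading byte 0xDF = 11011111 → 2-byte char #7 = DF 9C.
Leading byte 0xDF = 11011111 matches 110xxxxx → 2-byte sequence.
Byte 1: 0xDF = 11011111, payload 11111 (5 bits).
Byte 2: 0x9C = 10011100 (10xxxxxx ✓), payload 011100.
Concatenate: 11111011100 = 0x7DC (11 bits → U+07DC).

U+07DC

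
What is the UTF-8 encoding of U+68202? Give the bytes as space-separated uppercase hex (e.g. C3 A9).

U+68202 = 0x68202 = 426498 decimal. In range U+10000–U+10FFFF → 4-byte form: 11110xxx 10xxxxxx 10xxxxxx 10xxxxxx.
Binary (21 bits): 001101000001000000010.
Split 3+6+6+6: 001 | 101000 | 001000 | 000010.
Byte 1: 11110001 = 0xF1.
Byte 2: 10101000 = 0xA8.
Byte 3: 10001000 = 0x88.
Byte 4: 10000010 = 0x82.

F1 A8 88 82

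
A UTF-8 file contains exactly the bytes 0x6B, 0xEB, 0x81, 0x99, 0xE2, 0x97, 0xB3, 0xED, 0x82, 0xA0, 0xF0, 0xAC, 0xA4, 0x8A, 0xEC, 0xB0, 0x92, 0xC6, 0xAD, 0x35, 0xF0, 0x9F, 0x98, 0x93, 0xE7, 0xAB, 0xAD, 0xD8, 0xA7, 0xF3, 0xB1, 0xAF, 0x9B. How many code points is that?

Byte at offset 0: 0x6B = 01101011 → 1-byte char (#1). Advance 1.
Byte at offset 1: 0xEB = 11101011 → 3-byte char (#2). Advance 3.
Byte at offset 4: 0xE2 = 11100010 → 3-byte char (#3). Advance 3.
Byte at offset 7: 0xED = 11101101 → 3-byte char (#4). Advance 3.
Byte at offset 10: 0xF0 = 11110000 → 4-byte char (#5). Advance 4.
Byte at offset 14: 0xEC = 11101100 → 3-byte char (#6). Advance 3.
Byte at offset 17: 0xC6 = 11000110 → 2-byte char (#7). Advance 2.
Byte at offset 19: 0x35 = 00110101 → 1-byte char (#8). Advance 1.
Byte at offset 20: 0xF0 = 11110000 → 4-byte char (#9). Advance 4.
Byte at offset 24: 0xE7 = 11100111 → 3-byte char (#10). Advance 3.
Byte at offset 27: 0xD8 = 11011000 → 2-byte char (#11). Advance 2.
Byte at offset 29: 0xF3 = 11110011 → 4-byte char (#12). Advance 4.
Reached end at offset 33 after 12 code points.

12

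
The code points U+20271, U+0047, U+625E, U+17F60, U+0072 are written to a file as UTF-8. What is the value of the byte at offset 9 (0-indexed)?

0x97

U+20271 → 4-byte form F0 A0 89 B1 at offsets 0–3.
U+0047 → 1-byte form 47 at offsets 4–4.
U+625E → 3-byte form E6 89 9E at offsets 5–7.
U+17F60 → 4-byte form F0 97 BD A0 at offsets 8–11.
Offset 9 falls in char 4's range; it's byte 2 of F0 97 BD A0 = 0x97.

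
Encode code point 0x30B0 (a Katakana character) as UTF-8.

E3 82 B0

U+30B0 = 0x30B0 = 12464 decimal. In range U+0800–U+FFFF → 3-byte form: 1110xxxx 10xxxxxx 10xxxxxx.
Binary (16 bits): 0011000010110000.
Split 4+6+6: 0011 | 000010 | 110000.
Byte 1: 11100011 = 0xE3.
Byte 2: 10000010 = 0x82.
Byte 3: 10110000 = 0xB0.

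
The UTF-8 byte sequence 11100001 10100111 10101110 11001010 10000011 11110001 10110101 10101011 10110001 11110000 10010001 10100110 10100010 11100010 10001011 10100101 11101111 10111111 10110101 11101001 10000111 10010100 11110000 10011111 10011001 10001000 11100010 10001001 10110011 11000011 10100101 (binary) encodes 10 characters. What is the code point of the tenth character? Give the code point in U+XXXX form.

U+00E5

Offset 0: leading byte 0xE1 = 11100001 → 3-byte char #1 = E1 A7 AE.
Offset 3: leading byte 0xCA = 11001010 → 2-byte char #2 = CA 83.
Offset 5: leading byte 0xF1 = 11110001 → 4-byte char #3 = F1 B5 AB B1.
Offset 9: leading byte 0xF0 = 11110000 → 4-byte char #4 = F0 91 A6 A2.
Offset 13: leading byte 0xE2 = 11100010 → 3-byte char #5 = E2 8B A5.
Offset 16: leading byte 0xEF = 11101111 → 3-byte char #6 = EF BF B5.
Offset 19: leading byte 0xE9 = 11101001 → 3-byte char #7 = E9 87 94.
Offset 22: leading byte 0xF0 = 11110000 → 4-byte char #8 = F0 9F 99 88.
Offset 26: leading byte 0xE2 = 11100010 → 3-byte char #9 = E2 89 B3.
Offset 29: leading byte 0xC3 = 11000011 → 2-byte char #10 = C3 A5.
Leading byte 0xC3 = 11000011 matches 110xxxxx → 2-byte sequence.
Byte 1: 0xC3 = 11000011, payload 00011 (5 bits).
Byte 2: 0xA5 = 10100101 (10xxxxxx ✓), payload 100101.
Concatenate: 00011100101 = 0xE5 (11 bits → U+00E5).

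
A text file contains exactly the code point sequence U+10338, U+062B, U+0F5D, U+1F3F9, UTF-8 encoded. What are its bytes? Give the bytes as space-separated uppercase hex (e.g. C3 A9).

F0 90 8C B8 D8 AB E0 BD 9D F0 9F 8F B9

U+10338: 4-byte form → F0 90 8C B8.
U+062B: 2-byte form → D8 AB.
U+0F5D: 3-byte form → E0 BD 9D.
U+1F3F9: 4-byte form → F0 9F 8F B9.
Concatenated (13 bytes): F0 90 8C B8 D8 AB E0 BD 9D F0 9F 8F B9.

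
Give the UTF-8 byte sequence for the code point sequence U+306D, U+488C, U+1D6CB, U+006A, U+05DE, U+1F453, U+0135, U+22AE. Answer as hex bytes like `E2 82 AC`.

U+306D: 3-byte form → E3 81 AD.
U+488C: 3-byte form → E4 A2 8C.
U+1D6CB: 4-byte form → F0 9D 9B 8B.
U+006A: 1-byte form → 6A.
U+05DE: 2-byte form → D7 9E.
U+1F453: 4-byte form → F0 9F 91 93.
U+0135: 2-byte form → C4 B5.
U+22AE: 3-byte form → E2 8A AE.
Concatenated (22 bytes): E3 81 AD E4 A2 8C F0 9D 9B 8B 6A D7 9E F0 9F 91 93 C4 B5 E2 8A AE.

E3 81 AD E4 A2 8C F0 9D 9B 8B 6A D7 9E F0 9F 91 93 C4 B5 E2 8A AE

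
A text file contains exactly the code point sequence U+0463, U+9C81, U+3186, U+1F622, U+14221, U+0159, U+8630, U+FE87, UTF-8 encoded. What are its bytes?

D1 A3 E9 B2 81 E3 86 86 F0 9F 98 A2 F0 94 88 A1 C5 99 E8 98 B0 EF BA 87

U+0463: 2-byte form → D1 A3.
U+9C81: 3-byte form → E9 B2 81.
U+3186: 3-byte form → E3 86 86.
U+1F622: 4-byte form → F0 9F 98 A2.
U+14221: 4-byte form → F0 94 88 A1.
U+0159: 2-byte form → C5 99.
U+8630: 3-byte form → E8 98 B0.
U+FE87: 3-byte form → EF BA 87.
Concatenated (24 bytes): D1 A3 E9 B2 81 E3 86 86 F0 9F 98 A2 F0 94 88 A1 C5 99 E8 98 B0 EF BA 87.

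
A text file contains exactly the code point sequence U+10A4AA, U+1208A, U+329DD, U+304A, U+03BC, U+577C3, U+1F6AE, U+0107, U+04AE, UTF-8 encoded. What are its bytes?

U+10A4AA: 4-byte form → F4 8A 92 AA.
U+1208A: 4-byte form → F0 92 82 8A.
U+329DD: 4-byte form → F0 B2 A7 9D.
U+304A: 3-byte form → E3 81 8A.
U+03BC: 2-byte form → CE BC.
U+577C3: 4-byte form → F1 97 9F 83.
U+1F6AE: 4-byte form → F0 9F 9A AE.
U+0107: 2-byte form → C4 87.
U+04AE: 2-byte form → D2 AE.
Concatenated (29 bytes): F4 8A 92 AA F0 92 82 8A F0 B2 A7 9D E3 81 8A CE BC F1 97 9F 83 F0 9F 9A AE C4 87 D2 AE.

F4 8A 92 AA F0 92 82 8A F0 B2 A7 9D E3 81 8A CE BC F1 97 9F 83 F0 9F 9A AE C4 87 D2 AE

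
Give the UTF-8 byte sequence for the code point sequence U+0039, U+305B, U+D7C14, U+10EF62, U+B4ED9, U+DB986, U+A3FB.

U+0039: 1-byte form → 39.
U+305B: 3-byte form → E3 81 9B.
U+D7C14: 4-byte form → F3 97 B0 94.
U+10EF62: 4-byte form → F4 8E BD A2.
U+B4ED9: 4-byte form → F2 B4 BB 99.
U+DB986: 4-byte form → F3 9B A6 86.
U+A3FB: 3-byte form → EA 8F BB.
Concatenated (23 bytes): 39 E3 81 9B F3 97 B0 94 F4 8E BD A2 F2 B4 BB 99 F3 9B A6 86 EA 8F BB.

39 E3 81 9B F3 97 B0 94 F4 8E BD A2 F2 B4 BB 99 F3 9B A6 86 EA 8F BB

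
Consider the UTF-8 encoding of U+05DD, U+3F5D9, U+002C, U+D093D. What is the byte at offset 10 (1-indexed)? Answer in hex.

0xA4

1-indexed offset 10 is 0-indexed offset 9.
U+05DD → 2-byte form D7 9D at offsets 0–1.
U+3F5D9 → 4-byte form F0 BF 97 99 at offsets 2–5.
U+002C → 1-byte form 2C at offsets 6–6.
U+D093D → 4-byte form F3 90 A4 BD at offsets 7–10.
Offset 9 falls in char 4's range; it's byte 3 of F3 90 A4 BD = 0xA4.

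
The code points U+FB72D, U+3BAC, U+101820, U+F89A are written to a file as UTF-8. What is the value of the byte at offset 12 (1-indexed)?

1-indexed offset 12 is 0-indexed offset 11.
U+FB72D → 4-byte form F3 BB 9C AD at offsets 0–3.
U+3BAC → 3-byte form E3 AE AC at offsets 4–6.
U+101820 → 4-byte form F4 81 A0 A0 at offsets 7–10.
U+F89A → 3-byte form EF A2 9A at offsets 11–13.
Offset 11 falls in char 4's range; it's byte 1 of EF A2 9A = 0xEF.

0xEF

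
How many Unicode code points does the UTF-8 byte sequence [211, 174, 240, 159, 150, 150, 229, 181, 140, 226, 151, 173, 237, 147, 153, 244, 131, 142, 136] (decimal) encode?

Byte at offset 0: 0xD3 = 11010011 → 2-byte char (#1). Advance 2.
Byte at offset 2: 0xF0 = 11110000 → 4-byte char (#2). Advance 4.
Byte at offset 6: 0xE5 = 11100101 → 3-byte char (#3). Advance 3.
Byte at offset 9: 0xE2 = 11100010 → 3-byte char (#4). Advance 3.
Byte at offset 12: 0xED = 11101101 → 3-byte char (#5). Advance 3.
Byte at offset 15: 0xF4 = 11110100 → 4-byte char (#6). Advance 4.
Reached end at offset 19 after 6 code points.

6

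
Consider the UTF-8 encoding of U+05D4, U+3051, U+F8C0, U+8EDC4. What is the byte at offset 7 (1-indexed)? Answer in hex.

1-indexed offset 7 is 0-indexed offset 6.
U+05D4 → 2-byte form D7 94 at offsets 0–1.
U+3051 → 3-byte form E3 81 91 at offsets 2–4.
U+F8C0 → 3-byte form EF A3 80 at offsets 5–7.
Offset 6 falls in char 3's range; it's byte 2 of EF A3 80 = 0xA3.

0xA3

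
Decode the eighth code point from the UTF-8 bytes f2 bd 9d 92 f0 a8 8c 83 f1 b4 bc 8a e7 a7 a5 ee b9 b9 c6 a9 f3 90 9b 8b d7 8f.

Offset 0: leading byte 0xF2 = 11110010 → 4-byte char #1 = F2 BD 9D 92.
Offset 4: leading byte 0xF0 = 11110000 → 4-byte char #2 = F0 A8 8C 83.
Offset 8: leading byte 0xF1 = 11110001 → 4-byte char #3 = F1 B4 BC 8A.
Offset 12: leading byte 0xE7 = 11100111 → 3-byte char #4 = E7 A7 A5.
Offset 15: leading byte 0xEE = 11101110 → 3-byte char #5 = EE B9 B9.
Offset 18: leading byte 0xC6 = 11000110 → 2-byte char #6 = C6 A9.
Offset 20: leading byte 0xF3 = 11110011 → 4-byte char #7 = F3 90 9B 8B.
Offset 24: leading byte 0xD7 = 11010111 → 2-byte char #8 = D7 8F.
Leading byte 0xD7 = 11010111 matches 110xxxxx → 2-byte sequence.
Byte 1: 0xD7 = 11010111, payload 10111 (5 bits).
Byte 2: 0x8F = 10001111 (10xxxxxx ✓), payload 001111.
Concatenate: 10111001111 = 0x5CF (11 bits → U+05CF).

U+05CF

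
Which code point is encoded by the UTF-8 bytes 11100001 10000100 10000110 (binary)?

Leading byte 0xE1 = 11100001 matches 1110xxxx → 3-byte sequence.
Byte 1: 0xE1 = 11100001, payload 0001 (4 bits).
Byte 2: 0x84 = 10000100 (10xxxxxx ✓), payload 000100.
Byte 3: 0x86 = 10000110 (10xxxxxx ✓), payload 000110.
Concatenate: 0001000100000110 = 0x1106 (16 bits → U+1106).

U+1106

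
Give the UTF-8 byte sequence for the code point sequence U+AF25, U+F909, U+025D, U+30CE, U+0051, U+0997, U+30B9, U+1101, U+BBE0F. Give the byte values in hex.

U+AF25: 3-byte form → EA BC A5.
U+F909: 3-byte form → EF A4 89.
U+025D: 2-byte form → C9 9D.
U+30CE: 3-byte form → E3 83 8E.
U+0051: 1-byte form → 51.
U+0997: 3-byte form → E0 A6 97.
U+30B9: 3-byte form → E3 82 B9.
U+1101: 3-byte form → E1 84 81.
U+BBE0F: 4-byte form → F2 BB B8 8F.
Concatenated (25 bytes): EA BC A5 EF A4 89 C9 9D E3 83 8E 51 E0 A6 97 E3 82 B9 E1 84 81 F2 BB B8 8F.

EA BC A5 EF A4 89 C9 9D E3 83 8E 51 E0 A6 97 E3 82 B9 E1 84 81 F2 BB B8 8F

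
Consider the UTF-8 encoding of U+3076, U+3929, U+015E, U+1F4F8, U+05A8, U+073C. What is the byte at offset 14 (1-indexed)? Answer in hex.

1-indexed offset 14 is 0-indexed offset 13.
U+3076 → 3-byte form E3 81 B6 at offsets 0–2.
U+3929 → 3-byte form E3 A4 A9 at offsets 3–5.
U+015E → 2-byte form C5 9E at offsets 6–7.
U+1F4F8 → 4-byte form F0 9F 93 B8 at offsets 8–11.
U+05A8 → 2-byte form D6 A8 at offsets 12–13.
Offset 13 falls in char 5's range; it's byte 2 of D6 A8 = 0xA8.

0xA8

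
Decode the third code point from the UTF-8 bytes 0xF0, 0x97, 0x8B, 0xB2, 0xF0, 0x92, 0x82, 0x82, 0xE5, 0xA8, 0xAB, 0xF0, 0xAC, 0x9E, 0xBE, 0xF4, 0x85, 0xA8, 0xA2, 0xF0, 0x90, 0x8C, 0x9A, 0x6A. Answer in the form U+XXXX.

Offset 0: leading byte 0xF0 = 11110000 → 4-byte char #1 = F0 97 8B B2.
Offset 4: leading byte 0xF0 = 11110000 → 4-byte char #2 = F0 92 82 82.
Offset 8: leading byte 0xE5 = 11100101 → 3-byte char #3 = E5 A8 AB.
Leading byte 0xE5 = 11100101 matches 1110xxxx → 3-byte sequence.
Byte 1: 0xE5 = 11100101, payload 0101 (4 bits).
Byte 2: 0xA8 = 10101000 (10xxxxxx ✓), payload 101000.
Byte 3: 0xAB = 10101011 (10xxxxxx ✓), payload 101011.
Concatenate: 0101101000101011 = 0x5A2B (16 bits → U+5A2B).

U+5A2B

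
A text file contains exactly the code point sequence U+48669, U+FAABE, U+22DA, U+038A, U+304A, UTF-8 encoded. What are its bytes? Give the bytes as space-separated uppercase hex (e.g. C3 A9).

F1 88 99 A9 F3 BA AA BE E2 8B 9A CE 8A E3 81 8A

U+48669: 4-byte form → F1 88 99 A9.
U+FAABE: 4-byte form → F3 BA AA BE.
U+22DA: 3-byte form → E2 8B 9A.
U+038A: 2-byte form → CE 8A.
U+304A: 3-byte form → E3 81 8A.
Concatenated (16 bytes): F1 88 99 A9 F3 BA AA BE E2 8B 9A CE 8A E3 81 8A.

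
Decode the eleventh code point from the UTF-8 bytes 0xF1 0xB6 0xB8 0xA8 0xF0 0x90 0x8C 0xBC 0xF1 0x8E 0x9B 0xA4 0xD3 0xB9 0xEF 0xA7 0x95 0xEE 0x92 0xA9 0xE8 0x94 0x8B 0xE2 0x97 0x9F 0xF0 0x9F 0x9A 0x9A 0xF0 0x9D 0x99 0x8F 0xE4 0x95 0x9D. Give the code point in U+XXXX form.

Offset 0: leading byte 0xF1 = 11110001 → 4-byte char #1 = F1 B6 B8 A8.
Offset 4: leading byte 0xF0 = 11110000 → 4-byte char #2 = F0 90 8C BC.
Offset 8: leading byte 0xF1 = 11110001 → 4-byte char #3 = F1 8E 9B A4.
Offset 12: leading byte 0xD3 = 11010011 → 2-byte char #4 = D3 B9.
Offset 14: leading byte 0xEF = 11101111 → 3-byte char #5 = EF A7 95.
Offset 17: leading byte 0xEE = 11101110 → 3-byte char #6 = EE 92 A9.
Offset 20: leading byte 0xE8 = 11101000 → 3-byte char #7 = E8 94 8B.
Offset 23: leading byte 0xE2 = 11100010 → 3-byte char #8 = E2 97 9F.
Offset 26: leading byte 0xF0 = 11110000 → 4-byte char #9 = F0 9F 9A 9A.
Offset 30: leading byte 0xF0 = 11110000 → 4-byte char #10 = F0 9D 99 8F.
Offset 34: leading byte 0xE4 = 11100100 → 3-byte char #11 = E4 95 9D.
Leading byte 0xE4 = 11100100 matches 1110xxxx → 3-byte sequence.
Byte 1: 0xE4 = 11100100, payload 0100 (4 bits).
Byte 2: 0x95 = 10010101 (10xxxxxx ✓), payload 010101.
Byte 3: 0x9D = 10011101 (10xxxxxx ✓), payload 011101.
Concatenate: 0100010101011101 = 0x455D (16 bits → U+455D).

U+455D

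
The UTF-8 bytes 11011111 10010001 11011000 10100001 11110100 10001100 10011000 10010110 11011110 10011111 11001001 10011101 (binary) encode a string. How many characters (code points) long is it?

Byte at offset 0: 0xDF = 11011111 → 2-byte char (#1). Advance 2.
Byte at offset 2: 0xD8 = 11011000 → 2-byte char (#2). Advance 2.
Byte at offset 4: 0xF4 = 11110100 → 4-byte char (#3). Advance 4.
Byte at offset 8: 0xDE = 11011110 → 2-byte char (#4). Advance 2.
Byte at offset 10: 0xC9 = 11001001 → 2-byte char (#5). Advance 2.
Reached end at offset 12 after 5 code points.

5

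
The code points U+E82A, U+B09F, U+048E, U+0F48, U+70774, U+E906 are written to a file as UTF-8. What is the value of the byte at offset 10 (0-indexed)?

U+E82A → 3-byte form EE A0 AA at offsets 0–2.
U+B09F → 3-byte form EB 82 9F at offsets 3–5.
U+048E → 2-byte form D2 8E at offsets 6–7.
U+0F48 → 3-byte form E0 BD 88 at offsets 8–10.
Offset 10 falls in char 4's range; it's byte 3 of E0 BD 88 = 0x88.

0x88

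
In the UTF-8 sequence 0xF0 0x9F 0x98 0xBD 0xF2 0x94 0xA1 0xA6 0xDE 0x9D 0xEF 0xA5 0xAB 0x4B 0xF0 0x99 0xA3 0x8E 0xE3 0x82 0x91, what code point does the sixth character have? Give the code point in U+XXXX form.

Offset 0: leading byte 0xF0 = 11110000 → 4-byte char #1 = F0 9F 98 BD.
Offset 4: leading byte 0xF2 = 11110010 → 4-byte char #2 = F2 94 A1 A6.
Offset 8: leading byte 0xDE = 11011110 → 2-byte char #3 = DE 9D.
Offset 10: leading byte 0xEF = 11101111 → 3-byte char #4 = EF A5 AB.
Offset 13: leading byte 0x4B = 01001011 → 1-byte char #5 = 4B.
Offset 14: leading byte 0xF0 = 11110000 → 4-byte char #6 = F0 99 A3 8E.
Leading byte 0xF0 = 11110000 matches 11110xxx → 4-byte sequence.
Byte 1: 0xF0 = 11110000, payload 000 (3 bits).
Byte 2: 0x99 = 10011001 (10xxxxxx ✓), payload 011001.
Byte 3: 0xA3 = 10100011 (10xxxxxx ✓), payload 100011.
Byte 4: 0x8E = 10001110 (10xxxxxx ✓), payload 001110.
Concatenate: 000011001100011001110 = 0x198CE (21 bits → U+198CE).

U+198CE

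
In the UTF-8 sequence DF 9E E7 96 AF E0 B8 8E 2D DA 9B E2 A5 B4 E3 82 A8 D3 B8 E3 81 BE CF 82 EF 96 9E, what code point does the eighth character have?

U+04F8

Offset 0: leading byte 0xDF = 11011111 → 2-byte char #1 = DF 9E.
Offset 2: leading byte 0xE7 = 11100111 → 3-byte char #2 = E7 96 AF.
Offset 5: leading byte 0xE0 = 11100000 → 3-byte char #3 = E0 B8 8E.
Offset 8: leading byte 0x2D = 00101101 → 1-byte char #4 = 2D.
Offset 9: leading byte 0xDA = 11011010 → 2-byte char #5 = DA 9B.
Offset 11: leading byte 0xE2 = 11100010 → 3-byte char #6 = E2 A5 B4.
Offset 14: leading byte 0xE3 = 11100011 → 3-byte char #7 = E3 82 A8.
Offset 17: leading byte 0xD3 = 11010011 → 2-byte char #8 = D3 B8.
Leading byte 0xD3 = 11010011 matches 110xxxxx → 2-byte sequence.
Byte 1: 0xD3 = 11010011, payload 10011 (5 bits).
Byte 2: 0xB8 = 10111000 (10xxxxxx ✓), payload 111000.
Concatenate: 10011111000 = 0x4F8 (11 bits → U+04F8).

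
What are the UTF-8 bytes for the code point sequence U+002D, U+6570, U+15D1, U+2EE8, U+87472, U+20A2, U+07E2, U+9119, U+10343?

U+002D: 1-byte form → 2D.
U+6570: 3-byte form → E6 95 B0.
U+15D1: 3-byte form → E1 97 91.
U+2EE8: 3-byte form → E2 BB A8.
U+87472: 4-byte form → F2 87 91 B2.
U+20A2: 3-byte form → E2 82 A2.
U+07E2: 2-byte form → DF A2.
U+9119: 3-byte form → E9 84 99.
U+10343: 4-byte form → F0 90 8D 83.
Concatenated (26 bytes): 2D E6 95 B0 E1 97 91 E2 BB A8 F2 87 91 B2 E2 82 A2 DF A2 E9 84 99 F0 90 8D 83.

2D E6 95 B0 E1 97 91 E2 BB A8 F2 87 91 B2 E2 82 A2 DF A2 E9 84 99 F0 90 8D 83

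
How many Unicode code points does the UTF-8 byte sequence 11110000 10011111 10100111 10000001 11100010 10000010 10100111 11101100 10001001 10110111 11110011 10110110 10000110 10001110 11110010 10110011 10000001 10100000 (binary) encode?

Byte at offset 0: 0xF0 = 11110000 → 4-byte char (#1). Advance 4.
Byte at offset 4: 0xE2 = 11100010 → 3-byte char (#2). Advance 3.
Byte at offset 7: 0xEC = 11101100 → 3-byte char (#3). Advance 3.
Byte at offset 10: 0xF3 = 11110011 → 4-byte char (#4). Advance 4.
Byte at offset 14: 0xF2 = 11110010 → 4-byte char (#5). Advance 4.
Reached end at offset 18 after 5 code points.

5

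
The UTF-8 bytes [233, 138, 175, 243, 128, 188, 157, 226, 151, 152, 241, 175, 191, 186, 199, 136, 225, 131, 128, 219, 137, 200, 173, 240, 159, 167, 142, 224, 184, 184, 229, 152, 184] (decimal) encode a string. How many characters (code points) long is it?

Byte at offset 0: 0xE9 = 11101001 → 3-byte char (#1). Advance 3.
Byte at offset 3: 0xF3 = 11110011 → 4-byte char (#2). Advance 4.
Byte at offset 7: 0xE2 = 11100010 → 3-byte char (#3). Advance 3.
Byte at offset 10: 0xF1 = 11110001 → 4-byte char (#4). Advance 4.
Byte at offset 14: 0xC7 = 11000111 → 2-byte char (#5). Advance 2.
Byte at offset 16: 0xE1 = 11100001 → 3-byte char (#6). Advance 3.
Byte at offset 19: 0xDB = 11011011 → 2-byte char (#7). Advance 2.
Byte at offset 21: 0xC8 = 11001000 → 2-byte char (#8). Advance 2.
Byte at offset 23: 0xF0 = 11110000 → 4-byte char (#9). Advance 4.
Byte at offset 27: 0xE0 = 11100000 → 3-byte char (#10). Advance 3.
Byte at offset 30: 0xE5 = 11100101 → 3-byte char (#11). Advance 3.
Reached end at offset 33 after 11 code points.

11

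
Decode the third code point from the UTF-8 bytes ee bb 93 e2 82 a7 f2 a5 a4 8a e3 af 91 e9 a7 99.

Offset 0: leading byte 0xEE = 11101110 → 3-byte char #1 = EE BB 93.
Offset 3: leading byte 0xE2 = 11100010 → 3-byte char #2 = E2 82 A7.
Offset 6: leading byte 0xF2 = 11110010 → 4-byte char #3 = F2 A5 A4 8A.
Leading byte 0xF2 = 11110010 matches 11110xxx → 4-byte sequence.
Byte 1: 0xF2 = 11110010, payload 010 (3 bits).
Byte 2: 0xA5 = 10100101 (10xxxxxx ✓), payload 100101.
Byte 3: 0xA4 = 10100100 (10xxxxxx ✓), payload 100100.
Byte 4: 0x8A = 10001010 (10xxxxxx ✓), payload 001010.
Concatenate: 010100101100100001010 = 0xA590A (21 bits → U+A590A).

U+A590A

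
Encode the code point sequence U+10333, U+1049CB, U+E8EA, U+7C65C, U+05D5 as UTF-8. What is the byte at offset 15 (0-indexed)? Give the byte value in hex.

0xD7

U+10333 → 4-byte form F0 90 8C B3 at offsets 0–3.
U+1049CB → 4-byte form F4 84 A7 8B at offsets 4–7.
U+E8EA → 3-byte form EE A3 AA at offsets 8–10.
U+7C65C → 4-byte form F1 BC 99 9C at offsets 11–14.
U+05D5 → 2-byte form D7 95 at offsets 15–16.
Offset 15 falls in char 5's range; it's byte 1 of D7 95 = 0xD7.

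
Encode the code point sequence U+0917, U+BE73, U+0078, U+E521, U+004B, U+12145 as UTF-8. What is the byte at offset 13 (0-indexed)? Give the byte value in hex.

U+0917 → 3-byte form E0 A4 97 at offsets 0–2.
U+BE73 → 3-byte form EB B9 B3 at offsets 3–5.
U+0078 → 1-byte form 78 at offsets 6–6.
U+E521 → 3-byte form EE 94 A1 at offsets 7–9.
U+004B → 1-byte form 4B at offsets 10–10.
U+12145 → 4-byte form F0 92 85 85 at offsets 11–14.
Offset 13 falls in char 6's range; it's byte 3 of F0 92 85 85 = 0x85.

0x85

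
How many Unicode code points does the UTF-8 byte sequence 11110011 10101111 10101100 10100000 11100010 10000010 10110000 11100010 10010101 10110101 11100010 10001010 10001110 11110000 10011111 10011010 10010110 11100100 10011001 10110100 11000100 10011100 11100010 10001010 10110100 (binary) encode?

8

Byte at offset 0: 0xF3 = 11110011 → 4-byte char (#1). Advance 4.
Byte at offset 4: 0xE2 = 11100010 → 3-byte char (#2). Advance 3.
Byte at offset 7: 0xE2 = 11100010 → 3-byte char (#3). Advance 3.
Byte at offset 10: 0xE2 = 11100010 → 3-byte char (#4). Advance 3.
Byte at offset 13: 0xF0 = 11110000 → 4-byte char (#5). Advance 4.
Byte at offset 17: 0xE4 = 11100100 → 3-byte char (#6). Advance 3.
Byte at offset 20: 0xC4 = 11000100 → 2-byte char (#7). Advance 2.
Byte at offset 22: 0xE2 = 11100010 → 3-byte char (#8). Advance 3.
Reached end at offset 25 after 8 code points.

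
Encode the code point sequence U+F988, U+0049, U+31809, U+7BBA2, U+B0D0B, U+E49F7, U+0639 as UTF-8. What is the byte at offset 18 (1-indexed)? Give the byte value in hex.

0xA4

1-indexed offset 18 is 0-indexed offset 17.
U+F988 → 3-byte form EF A6 88 at offsets 0–2.
U+0049 → 1-byte form 49 at offsets 3–3.
U+31809 → 4-byte form F0 B1 A0 89 at offsets 4–7.
U+7BBA2 → 4-byte form F1 BB AE A2 at offsets 8–11.
U+B0D0B → 4-byte form F2 B0 B4 8B at offsets 12–15.
U+E49F7 → 4-byte form F3 A4 A7 B7 at offsets 16–19.
Offset 17 falls in char 6's range; it's byte 2 of F3 A4 A7 B7 = 0xA4.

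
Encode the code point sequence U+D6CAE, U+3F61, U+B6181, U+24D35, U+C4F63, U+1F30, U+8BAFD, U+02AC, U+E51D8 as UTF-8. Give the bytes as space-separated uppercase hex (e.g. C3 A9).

F3 96 B2 AE E3 BD A1 F2 B6 86 81 F0 A4 B4 B5 F3 84 BD A3 E1 BC B0 F2 8B AB BD CA AC F3 A5 87 98

U+D6CAE: 4-byte form → F3 96 B2 AE.
U+3F61: 3-byte form → E3 BD A1.
U+B6181: 4-byte form → F2 B6 86 81.
U+24D35: 4-byte form → F0 A4 B4 B5.
U+C4F63: 4-byte form → F3 84 BD A3.
U+1F30: 3-byte form → E1 BC B0.
U+8BAFD: 4-byte form → F2 8B AB BD.
U+02AC: 2-byte form → CA AC.
U+E51D8: 4-byte form → F3 A5 87 98.
Concatenated (32 bytes): F3 96 B2 AE E3 BD A1 F2 B6 86 81 F0 A4 B4 B5 F3 84 BD A3 E1 BC B0 F2 8B AB BD CA AC F3 A5 87 98.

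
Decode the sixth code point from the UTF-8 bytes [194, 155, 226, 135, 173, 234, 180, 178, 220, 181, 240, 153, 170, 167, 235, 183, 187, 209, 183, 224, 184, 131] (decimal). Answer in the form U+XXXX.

Offset 0: leading byte 0xC2 = 11000010 → 2-byte char #1 = C2 9B.
Offset 2: leading byte 0xE2 = 11100010 → 3-byte char #2 = E2 87 AD.
Offset 5: leading byte 0xEA = 11101010 → 3-byte char #3 = EA B4 B2.
Offset 8: leading byte 0xDC = 11011100 → 2-byte char #4 = DC B5.
Offset 10: leading byte 0xF0 = 11110000 → 4-byte char #5 = F0 99 AA A7.
Offset 14: leading byte 0xEB = 11101011 → 3-byte char #6 = EB B7 BB.
Leading byte 0xEB = 11101011 matches 1110xxxx → 3-byte sequence.
Byte 1: 0xEB = 11101011, payload 1011 (4 bits).
Byte 2: 0xB7 = 10110111 (10xxxxxx ✓), payload 110111.
Byte 3: 0xBB = 10111011 (10xxxxxx ✓), payload 111011.
Concatenate: 1011110111111011 = 0xBDFB (16 bits → U+BDFB).

U+BDFB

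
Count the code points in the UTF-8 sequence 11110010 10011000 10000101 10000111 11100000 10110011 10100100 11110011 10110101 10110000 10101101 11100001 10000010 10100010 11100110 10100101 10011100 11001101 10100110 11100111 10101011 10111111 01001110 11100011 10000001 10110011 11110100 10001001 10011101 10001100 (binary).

Byte at offset 0: 0xF2 = 11110010 → 4-byte char (#1). Advance 4.
Byte at offset 4: 0xE0 = 11100000 → 3-byte char (#2). Advance 3.
Byte at offset 7: 0xF3 = 11110011 → 4-byte char (#3). Advance 4.
Byte at offset 11: 0xE1 = 11100001 → 3-byte char (#4). Advance 3.
Byte at offset 14: 0xE6 = 11100110 → 3-byte char (#5). Advance 3.
Byte at offset 17: 0xCD = 11001101 → 2-byte char (#6). Advance 2.
Byte at offset 19: 0xE7 = 11100111 → 3-byte char (#7). Advance 3.
Byte at offset 22: 0x4E = 01001110 → 1-byte char (#8). Advance 1.
Byte at offset 23: 0xE3 = 11100011 → 3-byte char (#9). Advance 3.
Byte at offset 26: 0xF4 = 11110100 → 4-byte char (#10). Advance 4.
Reached end at offset 30 after 10 code points.

10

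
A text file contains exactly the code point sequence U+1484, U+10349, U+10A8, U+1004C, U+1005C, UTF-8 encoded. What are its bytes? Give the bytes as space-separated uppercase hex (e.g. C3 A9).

U+1484: 3-byte form → E1 92 84.
U+10349: 4-byte form → F0 90 8D 89.
U+10A8: 3-byte form → E1 82 A8.
U+1004C: 4-byte form → F0 90 81 8C.
U+1005C: 4-byte form → F0 90 81 9C.
Concatenated (18 bytes): E1 92 84 F0 90 8D 89 E1 82 A8 F0 90 81 8C F0 90 81 9C.

E1 92 84 F0 90 8D 89 E1 82 A8 F0 90 81 8C F0 90 81 9C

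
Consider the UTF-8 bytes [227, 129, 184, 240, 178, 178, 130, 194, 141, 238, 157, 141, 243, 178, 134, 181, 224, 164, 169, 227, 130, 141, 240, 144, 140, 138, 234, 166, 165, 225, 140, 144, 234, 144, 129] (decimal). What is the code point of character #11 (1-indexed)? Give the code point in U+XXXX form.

U+A401

Offset 0: leading byte 0xE3 = 11100011 → 3-byte char #1 = E3 81 B8.
Offset 3: leading byte 0xF0 = 11110000 → 4-byte char #2 = F0 B2 B2 82.
Offset 7: leading byte 0xC2 = 11000010 → 2-byte char #3 = C2 8D.
Offset 9: leading byte 0xEE = 11101110 → 3-byte char #4 = EE 9D 8D.
Offset 12: leading byte 0xF3 = 11110011 → 4-byte char #5 = F3 B2 86 B5.
Offset 16: leading byte 0xE0 = 11100000 → 3-byte char #6 = E0 A4 A9.
Offset 19: leading byte 0xE3 = 11100011 → 3-byte char #7 = E3 82 8D.
Offset 22: leading byte 0xF0 = 11110000 → 4-byte char #8 = F0 90 8C 8A.
Offset 26: leading byte 0xEA = 11101010 → 3-byte char #9 = EA A6 A5.
Offset 29: leading byte 0xE1 = 11100001 → 3-byte char #10 = E1 8C 90.
Offset 32: leading byte 0xEA = 11101010 → 3-byte char #11 = EA 90 81.
Leading byte 0xEA = 11101010 matches 1110xxxx → 3-byte sequence.
Byte 1: 0xEA = 11101010, payload 1010 (4 bits).
Byte 2: 0x90 = 10010000 (10xxxxxx ✓), payload 010000.
Byte 3: 0x81 = 10000001 (10xxxxxx ✓), payload 000001.
Concatenate: 1010010000000001 = 0xA401 (16 bits → U+A401).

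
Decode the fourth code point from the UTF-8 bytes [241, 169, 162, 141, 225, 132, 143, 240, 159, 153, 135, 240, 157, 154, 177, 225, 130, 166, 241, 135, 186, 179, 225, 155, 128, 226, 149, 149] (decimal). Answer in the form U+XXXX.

Offset 0: leading byte 0xF1 = 11110001 → 4-byte char #1 = F1 A9 A2 8D.
Offset 4: leading byte 0xE1 = 11100001 → 3-byte char #2 = E1 84 8F.
Offset 7: leading byte 0xF0 = 11110000 → 4-byte char #3 = F0 9F 99 87.
Offset 11: leading byte 0xF0 = 11110000 → 4-byte char #4 = F0 9D 9A B1.
Leading byte 0xF0 = 11110000 matches 11110xxx → 4-byte sequence.
Byte 1: 0xF0 = 11110000, payload 000 (3 bits).
Byte 2: 0x9D = 10011101 (10xxxxxx ✓), payload 011101.
Byte 3: 0x9A = 10011010 (10xxxxxx ✓), payload 011010.
Byte 4: 0xB1 = 10110001 (10xxxxxx ✓), payload 110001.
Concatenate: 000011101011010110001 = 0x1D6B1 (21 bits → U+1D6B1).

U+1D6B1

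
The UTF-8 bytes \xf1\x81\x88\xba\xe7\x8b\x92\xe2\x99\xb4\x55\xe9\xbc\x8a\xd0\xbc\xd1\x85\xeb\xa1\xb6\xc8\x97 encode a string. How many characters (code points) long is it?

9

Byte at offset 0: 0xF1 = 11110001 → 4-byte char (#1). Advance 4.
Byte at offset 4: 0xE7 = 11100111 → 3-byte char (#2). Advance 3.
Byte at offset 7: 0xE2 = 11100010 → 3-byte char (#3). Advance 3.
Byte at offset 10: 0x55 = 01010101 → 1-byte char (#4). Advance 1.
Byte at offset 11: 0xE9 = 11101001 → 3-byte char (#5). Advance 3.
Byte at offset 14: 0xD0 = 11010000 → 2-byte char (#6). Advance 2.
Byte at offset 16: 0xD1 = 11010001 → 2-byte char (#7). Advance 2.
Byte at offset 18: 0xEB = 11101011 → 3-byte char (#8). Advance 3.
Byte at offset 21: 0xC8 = 11001000 → 2-byte char (#9). Advance 2.
Reached end at offset 23 after 9 code points.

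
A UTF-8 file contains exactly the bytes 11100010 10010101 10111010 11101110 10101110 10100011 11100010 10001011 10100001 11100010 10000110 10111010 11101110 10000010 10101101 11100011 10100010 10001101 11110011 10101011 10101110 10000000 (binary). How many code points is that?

Byte at offset 0: 0xE2 = 11100010 → 3-byte char (#1). Advance 3.
Byte at offset 3: 0xEE = 11101110 → 3-byte char (#2). Advance 3.
Byte at offset 6: 0xE2 = 11100010 → 3-byte char (#3). Advance 3.
Byte at offset 9: 0xE2 = 11100010 → 3-byte char (#4). Advance 3.
Byte at offset 12: 0xEE = 11101110 → 3-byte char (#5). Advance 3.
Byte at offset 15: 0xE3 = 11100011 → 3-byte char (#6). Advance 3.
Byte at offset 18: 0xF3 = 11110011 → 4-byte char (#7). Advance 4.
Reached end at offset 22 after 7 code points.

7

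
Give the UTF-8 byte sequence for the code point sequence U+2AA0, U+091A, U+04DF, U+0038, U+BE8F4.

E2 AA A0 E0 A4 9A D3 9F 38 F2 BE A3 B4

U+2AA0: 3-byte form → E2 AA A0.
U+091A: 3-byte form → E0 A4 9A.
U+04DF: 2-byte form → D3 9F.
U+0038: 1-byte form → 38.
U+BE8F4: 4-byte form → F2 BE A3 B4.
Concatenated (13 bytes): E2 AA A0 E0 A4 9A D3 9F 38 F2 BE A3 B4.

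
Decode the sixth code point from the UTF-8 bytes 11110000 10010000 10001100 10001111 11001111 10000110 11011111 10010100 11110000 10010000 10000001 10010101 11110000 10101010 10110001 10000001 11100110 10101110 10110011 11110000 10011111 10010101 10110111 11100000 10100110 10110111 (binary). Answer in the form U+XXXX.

Offset 0: leading byte 0xF0 = 11110000 → 4-byte char #1 = F0 90 8C 8F.
Offset 4: leading byte 0xCF = 11001111 → 2-byte char #2 = CF 86.
Offset 6: leading byte 0xDF = 11011111 → 2-byte char #3 = DF 94.
Offset 8: leading byte 0xF0 = 11110000 → 4-byte char #4 = F0 90 81 95.
Offset 12: leading byte 0xF0 = 11110000 → 4-byte char #5 = F0 AA B1 81.
Offset 16: leading byte 0xE6 = 11100110 → 3-byte char #6 = E6 AE B3.
Leading byte 0xE6 = 11100110 matches 1110xxxx → 3-byte sequence.
Byte 1: 0xE6 = 11100110, payload 0110 (4 bits).
Byte 2: 0xAE = 10101110 (10xxxxxx ✓), payload 101110.
Byte 3: 0xB3 = 10110011 (10xxxxxx ✓), payload 110011.
Concatenate: 0110101110110011 = 0x6BB3 (16 bits → U+6BB3).

U+6BB3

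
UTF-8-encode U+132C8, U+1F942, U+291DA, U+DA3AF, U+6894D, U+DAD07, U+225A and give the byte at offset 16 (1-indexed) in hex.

0xAF

1-indexed offset 16 is 0-indexed offset 15.
U+132C8 → 4-byte form F0 93 8B 88 at offsets 0–3.
U+1F942 → 4-byte form F0 9F A5 82 at offsets 4–7.
U+291DA → 4-byte form F0 A9 87 9A at offsets 8–11.
U+DA3AF → 4-byte form F3 9A 8E AF at offsets 12–15.
Offset 15 falls in char 4's range; it's byte 4 of F3 9A 8E AF = 0xAF.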